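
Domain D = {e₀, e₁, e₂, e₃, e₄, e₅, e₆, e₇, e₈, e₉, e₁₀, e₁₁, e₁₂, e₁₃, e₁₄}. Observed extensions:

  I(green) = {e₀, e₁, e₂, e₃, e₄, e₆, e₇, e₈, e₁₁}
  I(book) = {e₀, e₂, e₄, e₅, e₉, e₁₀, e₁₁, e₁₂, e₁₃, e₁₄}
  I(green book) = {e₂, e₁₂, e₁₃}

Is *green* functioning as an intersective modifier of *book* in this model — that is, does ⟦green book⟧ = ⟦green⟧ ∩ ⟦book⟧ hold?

no

⟦green⟧ ∩ ⟦book⟧ = {e₀, e₁, e₂, e₃, e₄, e₆, e₇, e₈, e₁₁} ∩ {e₀, e₂, e₄, e₅, e₉, e₁₀, e₁₁, e₁₂, e₁₃, e₁₄} = {e₀, e₂, e₄, e₁₁}
Observed ⟦green book⟧ = {e₂, e₁₂, e₁₃}.
These differ, so the modifier is not intersective in this model.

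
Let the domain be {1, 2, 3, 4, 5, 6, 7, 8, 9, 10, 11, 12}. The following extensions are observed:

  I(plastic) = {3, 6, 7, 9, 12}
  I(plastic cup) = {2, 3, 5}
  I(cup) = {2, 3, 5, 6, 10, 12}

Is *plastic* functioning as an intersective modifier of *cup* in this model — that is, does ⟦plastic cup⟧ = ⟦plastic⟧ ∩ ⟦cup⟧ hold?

⟦plastic⟧ ∩ ⟦cup⟧ = {3, 6, 7, 9, 12} ∩ {2, 3, 5, 6, 10, 12} = {3, 6, 12}
Observed ⟦plastic cup⟧ = {2, 3, 5}.
These differ, so the modifier is not intersective in this model.

no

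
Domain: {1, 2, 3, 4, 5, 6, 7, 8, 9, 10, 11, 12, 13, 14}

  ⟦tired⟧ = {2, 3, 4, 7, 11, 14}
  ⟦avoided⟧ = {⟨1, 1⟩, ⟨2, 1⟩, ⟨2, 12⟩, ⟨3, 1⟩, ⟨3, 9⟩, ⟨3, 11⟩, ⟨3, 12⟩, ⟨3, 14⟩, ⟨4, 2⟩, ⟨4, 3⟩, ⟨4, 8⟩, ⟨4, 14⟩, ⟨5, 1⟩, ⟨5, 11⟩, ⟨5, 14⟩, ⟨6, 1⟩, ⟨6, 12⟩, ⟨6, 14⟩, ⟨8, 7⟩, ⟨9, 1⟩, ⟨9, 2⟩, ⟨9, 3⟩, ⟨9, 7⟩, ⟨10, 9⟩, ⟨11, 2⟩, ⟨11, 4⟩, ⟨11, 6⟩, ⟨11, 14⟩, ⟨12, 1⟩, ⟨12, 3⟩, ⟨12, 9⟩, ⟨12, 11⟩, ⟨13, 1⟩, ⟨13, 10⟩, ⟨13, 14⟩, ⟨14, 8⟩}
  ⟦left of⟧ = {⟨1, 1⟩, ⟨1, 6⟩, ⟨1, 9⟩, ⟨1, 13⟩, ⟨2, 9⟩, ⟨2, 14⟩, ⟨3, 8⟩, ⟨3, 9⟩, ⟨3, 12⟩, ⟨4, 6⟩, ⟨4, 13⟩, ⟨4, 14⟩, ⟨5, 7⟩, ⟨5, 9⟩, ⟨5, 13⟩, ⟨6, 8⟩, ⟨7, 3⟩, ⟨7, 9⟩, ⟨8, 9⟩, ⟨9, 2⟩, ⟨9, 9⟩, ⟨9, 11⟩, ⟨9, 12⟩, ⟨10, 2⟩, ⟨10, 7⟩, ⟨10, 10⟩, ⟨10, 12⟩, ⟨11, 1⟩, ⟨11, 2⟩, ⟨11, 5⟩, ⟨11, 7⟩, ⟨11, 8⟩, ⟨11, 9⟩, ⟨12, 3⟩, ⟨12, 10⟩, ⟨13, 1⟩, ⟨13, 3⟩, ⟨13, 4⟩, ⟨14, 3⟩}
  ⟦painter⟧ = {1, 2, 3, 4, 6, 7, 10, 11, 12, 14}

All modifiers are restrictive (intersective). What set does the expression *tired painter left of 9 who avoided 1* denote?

{2, 3}

⟦left of 9⟧ = {x : ⟨x, 9⟩ ∈ ⟦left of⟧} = {1, 2, 3, 5, 7, 8, 9, 11}
⟦who avoided 1⟧ = {x : ⟨x, 1⟩ ∈ ⟦avoided⟧} = {1, 2, 3, 5, 6, 9, 12, 13}
⟦painter⟧ = {1, 2, 3, 4, 6, 7, 10, 11, 12, 14}
… ∩ ⟦left of 9⟧ = {1, 2, 3, 4, 6, 7, 10, 11, 12, 14} ∩ {1, 2, 3, 5, 7, 8, 9, 11} = {1, 2, 3, 7, 11}
… ∩ ⟦who avoided 1⟧ = {1, 2, 3, 7, 11} ∩ {1, 2, 3, 5, 6, 9, 12, 13} = {1, 2, 3}
… ∩ ⟦tired⟧ = {1, 2, 3} ∩ {2, 3, 4, 7, 11, 14} = {2, 3}
So ⟦tired painter left of 9 who avoided 1⟧ = {2, 3}.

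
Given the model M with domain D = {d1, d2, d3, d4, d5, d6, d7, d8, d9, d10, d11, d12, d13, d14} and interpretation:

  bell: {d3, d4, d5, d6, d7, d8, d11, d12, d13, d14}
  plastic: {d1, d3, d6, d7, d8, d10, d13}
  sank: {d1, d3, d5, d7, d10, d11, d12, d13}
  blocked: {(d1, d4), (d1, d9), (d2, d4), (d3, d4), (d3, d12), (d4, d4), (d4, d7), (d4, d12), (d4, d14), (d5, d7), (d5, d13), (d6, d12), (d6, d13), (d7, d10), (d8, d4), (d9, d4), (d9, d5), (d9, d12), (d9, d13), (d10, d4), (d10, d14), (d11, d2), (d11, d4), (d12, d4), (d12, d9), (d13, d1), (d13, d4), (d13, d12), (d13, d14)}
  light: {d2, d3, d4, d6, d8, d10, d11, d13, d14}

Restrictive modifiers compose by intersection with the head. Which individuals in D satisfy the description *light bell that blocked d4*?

⟦that blocked d4⟧ = {x : ⟨x, d4⟩ ∈ ⟦blocked⟧} = {d1, d2, d3, d4, d8, d9, d10, d11, d12, d13}
⟦bell⟧ = {d3, d4, d5, d6, d7, d8, d11, d12, d13, d14}
… ∩ ⟦that blocked d4⟧ = {d3, d4, d5, d6, d7, d8, d11, d12, d13, d14} ∩ {d1, d2, d3, d4, d8, d9, d10, d11, d12, d13} = {d3, d4, d8, d11, d12, d13}
… ∩ ⟦light⟧ = {d3, d4, d8, d11, d12, d13} ∩ {d2, d3, d4, d6, d8, d10, d11, d13, d14} = {d3, d4, d8, d11, d13}
So ⟦light bell that blocked d4⟧ = {d3, d4, d8, d11, d13}.

{d3, d4, d8, d11, d13}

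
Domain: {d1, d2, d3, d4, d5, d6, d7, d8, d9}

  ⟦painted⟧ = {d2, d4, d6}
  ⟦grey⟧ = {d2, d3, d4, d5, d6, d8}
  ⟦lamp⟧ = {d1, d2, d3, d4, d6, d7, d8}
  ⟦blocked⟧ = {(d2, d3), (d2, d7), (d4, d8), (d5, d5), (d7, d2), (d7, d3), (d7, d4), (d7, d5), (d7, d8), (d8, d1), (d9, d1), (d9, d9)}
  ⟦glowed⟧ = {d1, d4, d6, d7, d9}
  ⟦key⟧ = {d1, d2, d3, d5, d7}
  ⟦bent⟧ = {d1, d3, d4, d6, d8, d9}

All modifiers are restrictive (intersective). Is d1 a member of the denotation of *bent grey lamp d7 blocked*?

no

⟦d7 blocked⟧ = {x : ⟨d7, x⟩ ∈ ⟦blocked⟧} = {d2, d3, d4, d5, d8}
⟦lamp⟧ = {d1, d2, d3, d4, d6, d7, d8}
… ∩ ⟦d7 blocked⟧ = {d1, d2, d3, d4, d6, d7, d8} ∩ {d2, d3, d4, d5, d8} = {d2, d3, d4, d8}
… ∩ ⟦bent⟧ = {d2, d3, d4, d8} ∩ {d1, d3, d4, d6, d8, d9} = {d3, d4, d8}
… ∩ ⟦grey⟧ = {d3, d4, d8} ∩ {d2, d3, d4, d5, d6, d8} = {d3, d4, d8}
⟦bent grey lamp d7 blocked⟧ = {d3, d4, d8}; d1 ∉ this set.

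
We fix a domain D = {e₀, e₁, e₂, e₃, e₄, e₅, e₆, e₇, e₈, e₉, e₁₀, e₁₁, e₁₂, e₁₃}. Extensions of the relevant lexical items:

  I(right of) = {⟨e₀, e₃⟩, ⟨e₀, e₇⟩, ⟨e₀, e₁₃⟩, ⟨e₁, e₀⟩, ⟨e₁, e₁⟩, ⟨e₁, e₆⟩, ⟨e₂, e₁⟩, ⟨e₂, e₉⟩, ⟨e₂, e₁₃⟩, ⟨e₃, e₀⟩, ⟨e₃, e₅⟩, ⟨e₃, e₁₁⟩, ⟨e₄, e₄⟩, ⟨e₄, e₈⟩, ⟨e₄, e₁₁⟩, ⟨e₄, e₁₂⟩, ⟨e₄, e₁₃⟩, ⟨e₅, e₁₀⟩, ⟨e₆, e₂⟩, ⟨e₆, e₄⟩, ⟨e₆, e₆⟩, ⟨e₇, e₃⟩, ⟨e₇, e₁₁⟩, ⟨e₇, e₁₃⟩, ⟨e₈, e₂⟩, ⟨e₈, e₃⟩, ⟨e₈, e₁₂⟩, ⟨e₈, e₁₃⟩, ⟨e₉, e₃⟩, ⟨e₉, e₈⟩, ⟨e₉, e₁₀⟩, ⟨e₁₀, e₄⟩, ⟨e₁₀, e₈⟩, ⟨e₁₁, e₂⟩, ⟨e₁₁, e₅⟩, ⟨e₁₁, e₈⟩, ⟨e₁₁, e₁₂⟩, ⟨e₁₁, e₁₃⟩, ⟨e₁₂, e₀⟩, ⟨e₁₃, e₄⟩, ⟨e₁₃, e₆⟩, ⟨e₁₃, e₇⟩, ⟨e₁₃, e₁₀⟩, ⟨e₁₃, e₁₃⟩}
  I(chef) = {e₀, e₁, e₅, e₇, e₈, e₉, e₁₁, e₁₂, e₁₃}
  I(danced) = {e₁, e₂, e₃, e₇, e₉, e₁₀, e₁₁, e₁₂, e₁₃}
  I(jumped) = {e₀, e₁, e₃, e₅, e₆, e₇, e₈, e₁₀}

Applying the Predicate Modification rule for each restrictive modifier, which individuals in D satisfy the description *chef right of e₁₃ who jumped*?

⟦right of e₁₃⟧ = {x : ⟨x, e₁₃⟩ ∈ ⟦right of⟧} = {e₀, e₂, e₄, e₇, e₈, e₁₁, e₁₃}
⟦who jumped⟧ = ⟦jumped⟧ = {e₀, e₁, e₃, e₅, e₆, e₇, e₈, e₁₀}
⟦chef⟧ = {e₀, e₁, e₅, e₇, e₈, e₉, e₁₁, e₁₂, e₁₃}
… ∩ ⟦right of e₁₃⟧ = {e₀, e₁, e₅, e₇, e₈, e₉, e₁₁, e₁₂, e₁₃} ∩ {e₀, e₂, e₄, e₇, e₈, e₁₁, e₁₃} = {e₀, e₇, e₈, e₁₁, e₁₃}
… ∩ ⟦who jumped⟧ = {e₀, e₇, e₈, e₁₁, e₁₃} ∩ {e₀, e₁, e₃, e₅, e₆, e₇, e₈, e₁₀} = {e₀, e₇, e₈}
So ⟦chef right of e₁₃ who jumped⟧ = {e₀, e₇, e₈}.

{e₀, e₇, e₈}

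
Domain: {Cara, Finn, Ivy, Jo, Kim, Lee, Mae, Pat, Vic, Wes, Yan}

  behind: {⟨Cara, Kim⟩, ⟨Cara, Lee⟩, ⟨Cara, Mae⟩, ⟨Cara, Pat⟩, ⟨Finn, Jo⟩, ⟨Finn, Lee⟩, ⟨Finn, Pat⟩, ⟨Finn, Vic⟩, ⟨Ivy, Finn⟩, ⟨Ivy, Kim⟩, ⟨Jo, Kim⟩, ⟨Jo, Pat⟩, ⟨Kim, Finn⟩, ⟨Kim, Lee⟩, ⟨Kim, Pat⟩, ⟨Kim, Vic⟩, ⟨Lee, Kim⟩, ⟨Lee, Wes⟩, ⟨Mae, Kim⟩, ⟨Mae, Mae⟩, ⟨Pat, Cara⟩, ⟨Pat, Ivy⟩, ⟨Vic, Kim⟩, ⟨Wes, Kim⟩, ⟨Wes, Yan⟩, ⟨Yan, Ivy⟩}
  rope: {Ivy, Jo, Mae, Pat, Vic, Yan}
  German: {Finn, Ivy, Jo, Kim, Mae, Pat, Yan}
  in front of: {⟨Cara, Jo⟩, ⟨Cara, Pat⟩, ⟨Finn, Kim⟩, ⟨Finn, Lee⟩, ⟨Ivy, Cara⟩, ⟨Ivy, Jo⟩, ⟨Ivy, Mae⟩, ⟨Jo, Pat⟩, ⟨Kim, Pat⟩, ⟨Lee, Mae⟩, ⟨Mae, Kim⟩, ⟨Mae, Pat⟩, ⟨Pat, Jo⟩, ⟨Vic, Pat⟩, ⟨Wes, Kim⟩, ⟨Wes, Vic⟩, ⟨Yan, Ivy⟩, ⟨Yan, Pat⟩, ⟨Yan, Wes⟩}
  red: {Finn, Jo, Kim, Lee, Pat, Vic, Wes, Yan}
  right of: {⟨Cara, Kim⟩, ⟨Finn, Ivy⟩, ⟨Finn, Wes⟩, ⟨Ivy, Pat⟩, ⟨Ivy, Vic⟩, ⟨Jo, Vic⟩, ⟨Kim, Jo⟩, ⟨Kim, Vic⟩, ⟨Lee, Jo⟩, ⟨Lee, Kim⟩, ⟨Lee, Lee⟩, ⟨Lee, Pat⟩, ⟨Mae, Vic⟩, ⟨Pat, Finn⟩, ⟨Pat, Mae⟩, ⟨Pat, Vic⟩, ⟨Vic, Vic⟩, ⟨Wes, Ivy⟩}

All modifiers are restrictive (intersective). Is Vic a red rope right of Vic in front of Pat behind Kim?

⟦right of Vic⟧ = {x : ⟨x, Vic⟩ ∈ ⟦right of⟧} = {Ivy, Jo, Kim, Mae, Pat, Vic}
⟦in front of Pat⟧ = {x : ⟨x, Pat⟩ ∈ ⟦in front of⟧} = {Cara, Jo, Kim, Mae, Vic, Yan}
⟦behind Kim⟧ = {x : ⟨x, Kim⟩ ∈ ⟦behind⟧} = {Cara, Ivy, Jo, Lee, Mae, Vic, Wes}
⟦rope⟧ = {Ivy, Jo, Mae, Pat, Vic, Yan}
… ∩ ⟦right of Vic⟧ = {Ivy, Jo, Mae, Pat, Vic, Yan} ∩ {Ivy, Jo, Kim, Mae, Pat, Vic} = {Ivy, Jo, Mae, Pat, Vic}
… ∩ ⟦in front of Pat⟧ = {Ivy, Jo, Mae, Pat, Vic} ∩ {Cara, Jo, Kim, Mae, Vic, Yan} = {Jo, Mae, Vic}
… ∩ ⟦behind Kim⟧ = {Jo, Mae, Vic} ∩ {Cara, Ivy, Jo, Lee, Mae, Vic, Wes} = {Jo, Mae, Vic}
… ∩ ⟦red⟧ = {Jo, Mae, Vic} ∩ {Finn, Jo, Kim, Lee, Pat, Vic, Wes, Yan} = {Jo, Vic}
⟦red rope right of Vic in front of Pat behind Kim⟧ = {Jo, Vic}; Vic ∈ this set.

yes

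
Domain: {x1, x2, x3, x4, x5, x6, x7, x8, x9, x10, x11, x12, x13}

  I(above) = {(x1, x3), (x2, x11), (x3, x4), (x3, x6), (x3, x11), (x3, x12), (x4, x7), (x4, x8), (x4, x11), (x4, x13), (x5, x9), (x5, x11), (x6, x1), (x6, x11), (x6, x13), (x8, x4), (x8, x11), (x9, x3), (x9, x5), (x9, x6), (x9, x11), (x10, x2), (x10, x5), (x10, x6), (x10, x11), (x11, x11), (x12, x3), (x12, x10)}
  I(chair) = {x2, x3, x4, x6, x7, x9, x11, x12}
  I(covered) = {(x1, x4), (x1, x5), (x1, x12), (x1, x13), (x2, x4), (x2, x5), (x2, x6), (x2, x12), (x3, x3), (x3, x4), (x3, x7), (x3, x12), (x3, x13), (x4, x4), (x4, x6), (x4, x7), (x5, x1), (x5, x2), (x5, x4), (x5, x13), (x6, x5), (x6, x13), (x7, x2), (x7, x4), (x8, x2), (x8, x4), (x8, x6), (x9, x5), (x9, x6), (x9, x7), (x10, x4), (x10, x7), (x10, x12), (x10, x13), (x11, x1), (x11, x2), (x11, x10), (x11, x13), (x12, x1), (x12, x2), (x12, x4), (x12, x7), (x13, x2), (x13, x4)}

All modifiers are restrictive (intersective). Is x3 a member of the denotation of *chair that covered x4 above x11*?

⟦that covered x4⟧ = {x : ⟨x, x4⟩ ∈ ⟦covered⟧} = {x1, x2, x3, x4, x5, x7, x8, x10, x12, x13}
⟦above x11⟧ = {x : ⟨x, x11⟩ ∈ ⟦above⟧} = {x2, x3, x4, x5, x6, x8, x9, x10, x11}
⟦chair⟧ = {x2, x3, x4, x6, x7, x9, x11, x12}
… ∩ ⟦that covered x4⟧ = {x2, x3, x4, x6, x7, x9, x11, x12} ∩ {x1, x2, x3, x4, x5, x7, x8, x10, x12, x13} = {x2, x3, x4, x7, x12}
… ∩ ⟦above x11⟧ = {x2, x3, x4, x7, x12} ∩ {x2, x3, x4, x5, x6, x8, x9, x10, x11} = {x2, x3, x4}
⟦chair that covered x4 above x11⟧ = {x2, x3, x4}; x3 ∈ this set.

yes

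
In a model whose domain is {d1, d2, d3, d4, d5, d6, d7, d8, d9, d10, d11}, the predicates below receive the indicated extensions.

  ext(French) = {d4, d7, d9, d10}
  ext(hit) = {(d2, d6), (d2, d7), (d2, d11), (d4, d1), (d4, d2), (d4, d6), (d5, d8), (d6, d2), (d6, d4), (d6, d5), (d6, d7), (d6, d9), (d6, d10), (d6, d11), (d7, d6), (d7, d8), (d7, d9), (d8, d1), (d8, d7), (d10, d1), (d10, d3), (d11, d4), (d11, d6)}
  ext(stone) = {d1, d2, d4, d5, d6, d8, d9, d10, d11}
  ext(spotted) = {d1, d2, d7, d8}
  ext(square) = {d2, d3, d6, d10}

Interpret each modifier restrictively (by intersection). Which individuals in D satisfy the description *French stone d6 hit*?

⟦d6 hit⟧ = {x : ⟨d6, x⟩ ∈ ⟦hit⟧} = {d2, d4, d5, d7, d9, d10, d11}
⟦stone⟧ = {d1, d2, d4, d5, d6, d8, d9, d10, d11}
… ∩ ⟦d6 hit⟧ = {d1, d2, d4, d5, d6, d8, d9, d10, d11} ∩ {d2, d4, d5, d7, d9, d10, d11} = {d2, d4, d5, d9, d10, d11}
… ∩ ⟦French⟧ = {d2, d4, d5, d9, d10, d11} ∩ {d4, d7, d9, d10} = {d4, d9, d10}
So ⟦French stone d6 hit⟧ = {d4, d9, d10}.

{d4, d9, d10}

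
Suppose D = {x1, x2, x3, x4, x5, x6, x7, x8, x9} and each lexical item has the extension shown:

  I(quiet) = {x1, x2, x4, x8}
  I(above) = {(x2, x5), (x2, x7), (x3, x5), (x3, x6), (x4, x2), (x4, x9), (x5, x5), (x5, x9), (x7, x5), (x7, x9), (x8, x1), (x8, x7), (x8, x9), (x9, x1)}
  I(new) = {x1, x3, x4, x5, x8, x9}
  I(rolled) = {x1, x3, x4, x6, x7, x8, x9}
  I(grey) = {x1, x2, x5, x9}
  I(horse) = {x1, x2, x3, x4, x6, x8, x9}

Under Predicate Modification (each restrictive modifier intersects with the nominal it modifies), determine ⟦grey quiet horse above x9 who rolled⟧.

{}

⟦above x9⟧ = {x : ⟨x, x9⟩ ∈ ⟦above⟧} = {x4, x5, x7, x8}
⟦who rolled⟧ = ⟦rolled⟧ = {x1, x3, x4, x6, x7, x8, x9}
⟦horse⟧ = {x1, x2, x3, x4, x6, x8, x9}
… ∩ ⟦above x9⟧ = {x1, x2, x3, x4, x6, x8, x9} ∩ {x4, x5, x7, x8} = {x4, x8}
… ∩ ⟦who rolled⟧ = {x4, x8} ∩ {x1, x3, x4, x6, x7, x8, x9} = {x4, x8}
… ∩ ⟦grey⟧ = {x4, x8} ∩ {x1, x2, x5, x9} = ∅
… ∩ ⟦quiet⟧ = ∅ ∩ {x1, x2, x4, x8} = ∅
So ⟦grey quiet horse above x9 who rolled⟧ = {}.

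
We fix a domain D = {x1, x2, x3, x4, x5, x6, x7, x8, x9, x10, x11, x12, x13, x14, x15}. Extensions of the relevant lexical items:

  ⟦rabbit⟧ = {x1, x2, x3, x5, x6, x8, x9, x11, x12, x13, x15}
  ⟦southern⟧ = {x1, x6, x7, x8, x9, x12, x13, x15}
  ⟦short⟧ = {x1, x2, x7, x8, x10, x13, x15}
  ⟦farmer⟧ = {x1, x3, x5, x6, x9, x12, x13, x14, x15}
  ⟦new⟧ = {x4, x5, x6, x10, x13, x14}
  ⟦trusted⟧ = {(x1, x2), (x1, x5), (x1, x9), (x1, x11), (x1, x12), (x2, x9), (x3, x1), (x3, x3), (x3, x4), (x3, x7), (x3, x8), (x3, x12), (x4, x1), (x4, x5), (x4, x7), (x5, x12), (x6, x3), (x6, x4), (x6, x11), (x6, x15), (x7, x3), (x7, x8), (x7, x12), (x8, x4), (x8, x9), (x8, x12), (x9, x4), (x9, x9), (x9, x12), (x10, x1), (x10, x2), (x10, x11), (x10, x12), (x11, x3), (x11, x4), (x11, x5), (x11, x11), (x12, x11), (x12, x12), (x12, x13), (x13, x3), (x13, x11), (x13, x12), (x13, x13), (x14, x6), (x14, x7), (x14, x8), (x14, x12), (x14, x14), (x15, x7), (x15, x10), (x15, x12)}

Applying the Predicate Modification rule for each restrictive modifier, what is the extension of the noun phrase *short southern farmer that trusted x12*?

{x1, x13, x15}

⟦that trusted x12⟧ = {x : ⟨x, x12⟩ ∈ ⟦trusted⟧} = {x1, x3, x5, x7, x8, x9, x10, x12, x13, x14, x15}
⟦farmer⟧ = {x1, x3, x5, x6, x9, x12, x13, x14, x15}
… ∩ ⟦that trusted x12⟧ = {x1, x3, x5, x6, x9, x12, x13, x14, x15} ∩ {x1, x3, x5, x7, x8, x9, x10, x12, x13, x14, x15} = {x1, x3, x5, x9, x12, x13, x14, x15}
… ∩ ⟦short⟧ = {x1, x3, x5, x9, x12, x13, x14, x15} ∩ {x1, x2, x7, x8, x10, x13, x15} = {x1, x13, x15}
… ∩ ⟦southern⟧ = {x1, x13, x15} ∩ {x1, x6, x7, x8, x9, x12, x13, x15} = {x1, x13, x15}
So ⟦short southern farmer that trusted x12⟧ = {x1, x13, x15}.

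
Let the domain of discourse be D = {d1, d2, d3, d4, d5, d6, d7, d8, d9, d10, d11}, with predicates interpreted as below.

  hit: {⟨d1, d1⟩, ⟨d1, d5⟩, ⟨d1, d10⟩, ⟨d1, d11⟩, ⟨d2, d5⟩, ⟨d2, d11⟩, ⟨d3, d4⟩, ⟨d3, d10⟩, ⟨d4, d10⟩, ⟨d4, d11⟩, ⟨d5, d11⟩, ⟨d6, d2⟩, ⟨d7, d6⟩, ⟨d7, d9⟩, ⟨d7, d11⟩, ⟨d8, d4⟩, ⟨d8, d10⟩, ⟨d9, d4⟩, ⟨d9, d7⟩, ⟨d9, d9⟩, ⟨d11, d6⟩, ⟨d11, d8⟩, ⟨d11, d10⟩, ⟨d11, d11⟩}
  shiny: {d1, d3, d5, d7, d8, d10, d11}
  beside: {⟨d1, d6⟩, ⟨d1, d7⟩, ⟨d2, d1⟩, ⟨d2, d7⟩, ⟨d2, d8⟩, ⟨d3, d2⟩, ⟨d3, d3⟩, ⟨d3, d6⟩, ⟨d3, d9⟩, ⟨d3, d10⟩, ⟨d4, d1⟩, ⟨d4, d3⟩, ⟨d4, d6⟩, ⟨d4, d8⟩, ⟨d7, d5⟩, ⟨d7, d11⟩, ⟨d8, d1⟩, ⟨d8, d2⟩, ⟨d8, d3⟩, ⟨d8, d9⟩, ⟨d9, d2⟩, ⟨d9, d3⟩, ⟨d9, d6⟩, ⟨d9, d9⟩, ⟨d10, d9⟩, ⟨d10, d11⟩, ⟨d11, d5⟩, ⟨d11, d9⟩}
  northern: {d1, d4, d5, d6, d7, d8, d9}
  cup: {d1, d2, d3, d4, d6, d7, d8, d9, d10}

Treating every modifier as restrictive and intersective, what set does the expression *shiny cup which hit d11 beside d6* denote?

⟦which hit d11⟧ = {x : ⟨x, d11⟩ ∈ ⟦hit⟧} = {d1, d2, d4, d5, d7, d11}
⟦beside d6⟧ = {x : ⟨x, d6⟩ ∈ ⟦beside⟧} = {d1, d3, d4, d9}
⟦cup⟧ = {d1, d2, d3, d4, d6, d7, d8, d9, d10}
… ∩ ⟦which hit d11⟧ = {d1, d2, d3, d4, d6, d7, d8, d9, d10} ∩ {d1, d2, d4, d5, d7, d11} = {d1, d2, d4, d7}
… ∩ ⟦beside d6⟧ = {d1, d2, d4, d7} ∩ {d1, d3, d4, d9} = {d1, d4}
… ∩ ⟦shiny⟧ = {d1, d4} ∩ {d1, d3, d5, d7, d8, d10, d11} = {d1}
So ⟦shiny cup which hit d11 beside d6⟧ = {d1}.

{d1}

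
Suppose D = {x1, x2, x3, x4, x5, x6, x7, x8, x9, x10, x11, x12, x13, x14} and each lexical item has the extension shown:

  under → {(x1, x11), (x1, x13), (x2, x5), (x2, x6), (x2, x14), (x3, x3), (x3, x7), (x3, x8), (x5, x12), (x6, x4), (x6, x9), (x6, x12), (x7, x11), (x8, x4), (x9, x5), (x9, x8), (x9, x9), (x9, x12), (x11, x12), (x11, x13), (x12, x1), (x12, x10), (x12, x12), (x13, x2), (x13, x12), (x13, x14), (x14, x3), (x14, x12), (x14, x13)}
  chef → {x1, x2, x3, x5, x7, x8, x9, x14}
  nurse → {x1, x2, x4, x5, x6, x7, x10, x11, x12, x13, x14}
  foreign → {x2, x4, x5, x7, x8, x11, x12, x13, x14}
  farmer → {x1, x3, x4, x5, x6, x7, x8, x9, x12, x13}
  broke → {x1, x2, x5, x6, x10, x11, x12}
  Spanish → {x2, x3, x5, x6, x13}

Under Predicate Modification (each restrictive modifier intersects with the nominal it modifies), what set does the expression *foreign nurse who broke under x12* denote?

⟦who broke⟧ = ⟦broke⟧ = {x1, x2, x5, x6, x10, x11, x12}
⟦under x12⟧ = {x : ⟨x, x12⟩ ∈ ⟦under⟧} = {x5, x6, x9, x11, x12, x13, x14}
⟦nurse⟧ = {x1, x2, x4, x5, x6, x7, x10, x11, x12, x13, x14}
… ∩ ⟦who broke⟧ = {x1, x2, x4, x5, x6, x7, x10, x11, x12, x13, x14} ∩ {x1, x2, x5, x6, x10, x11, x12} = {x1, x2, x5, x6, x10, x11, x12}
… ∩ ⟦under x12⟧ = {x1, x2, x5, x6, x10, x11, x12} ∩ {x5, x6, x9, x11, x12, x13, x14} = {x5, x6, x11, x12}
… ∩ ⟦foreign⟧ = {x5, x6, x11, x12} ∩ {x2, x4, x5, x7, x8, x11, x12, x13, x14} = {x5, x11, x12}
So ⟦foreign nurse who broke under x12⟧ = {x5, x11, x12}.

{x5, x11, x12}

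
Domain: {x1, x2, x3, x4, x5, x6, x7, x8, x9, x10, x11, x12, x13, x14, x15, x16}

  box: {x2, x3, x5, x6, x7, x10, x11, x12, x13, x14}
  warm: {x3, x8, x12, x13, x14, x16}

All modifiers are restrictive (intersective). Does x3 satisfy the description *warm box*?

⟦box⟧ = {x2, x3, x5, x6, x7, x10, x11, x12, x13, x14}
… ∩ ⟦warm⟧ = {x2, x3, x5, x6, x7, x10, x11, x12, x13, x14} ∩ {x3, x8, x12, x13, x14, x16} = {x3, x12, x13, x14}
⟦warm box⟧ = {x3, x12, x13, x14}; x3 ∈ this set.

yes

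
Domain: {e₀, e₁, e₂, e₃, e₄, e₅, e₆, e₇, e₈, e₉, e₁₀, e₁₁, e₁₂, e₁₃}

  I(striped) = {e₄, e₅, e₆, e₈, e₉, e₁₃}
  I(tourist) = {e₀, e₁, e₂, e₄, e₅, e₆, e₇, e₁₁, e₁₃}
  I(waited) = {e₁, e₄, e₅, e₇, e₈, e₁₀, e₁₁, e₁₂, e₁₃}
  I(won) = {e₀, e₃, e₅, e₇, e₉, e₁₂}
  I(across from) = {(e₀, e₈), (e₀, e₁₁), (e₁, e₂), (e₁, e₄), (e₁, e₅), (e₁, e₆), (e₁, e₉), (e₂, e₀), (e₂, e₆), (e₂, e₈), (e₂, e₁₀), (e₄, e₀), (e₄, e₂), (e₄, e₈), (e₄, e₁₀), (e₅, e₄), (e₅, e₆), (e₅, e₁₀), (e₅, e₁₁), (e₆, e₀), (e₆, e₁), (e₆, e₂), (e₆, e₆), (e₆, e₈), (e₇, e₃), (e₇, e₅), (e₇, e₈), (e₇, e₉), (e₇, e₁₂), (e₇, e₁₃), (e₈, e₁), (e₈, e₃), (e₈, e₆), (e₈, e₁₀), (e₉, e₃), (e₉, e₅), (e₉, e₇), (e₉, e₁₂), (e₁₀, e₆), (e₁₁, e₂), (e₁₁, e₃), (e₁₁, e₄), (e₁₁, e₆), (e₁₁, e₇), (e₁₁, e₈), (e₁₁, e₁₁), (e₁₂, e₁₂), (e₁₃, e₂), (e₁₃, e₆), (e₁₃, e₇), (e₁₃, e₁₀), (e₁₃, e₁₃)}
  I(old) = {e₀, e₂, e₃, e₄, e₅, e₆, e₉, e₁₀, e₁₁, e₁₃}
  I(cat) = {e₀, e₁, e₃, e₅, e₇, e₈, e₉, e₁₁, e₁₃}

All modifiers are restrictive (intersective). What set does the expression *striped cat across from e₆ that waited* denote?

⟦across from e₆⟧ = {x : ⟨x, e₆⟩ ∈ ⟦across from⟧} = {e₁, e₂, e₅, e₆, e₈, e₁₀, e₁₁, e₁₃}
⟦that waited⟧ = ⟦waited⟧ = {e₁, e₄, e₅, e₇, e₈, e₁₀, e₁₁, e₁₂, e₁₃}
⟦cat⟧ = {e₀, e₁, e₃, e₅, e₇, e₈, e₉, e₁₁, e₁₃}
… ∩ ⟦across from e₆⟧ = {e₀, e₁, e₃, e₅, e₇, e₈, e₉, e₁₁, e₁₃} ∩ {e₁, e₂, e₅, e₆, e₈, e₁₀, e₁₁, e₁₃} = {e₁, e₅, e₈, e₁₁, e₁₃}
… ∩ ⟦that waited⟧ = {e₁, e₅, e₈, e₁₁, e₁₃} ∩ {e₁, e₄, e₅, e₇, e₈, e₁₀, e₁₁, e₁₂, e₁₃} = {e₁, e₅, e₈, e₁₁, e₁₃}
… ∩ ⟦striped⟧ = {e₁, e₅, e₈, e₁₁, e₁₃} ∩ {e₄, e₅, e₆, e₈, e₉, e₁₃} = {e₅, e₈, e₁₃}
So ⟦striped cat across from e₆ that waited⟧ = {e₅, e₈, e₁₃}.

{e₅, e₈, e₁₃}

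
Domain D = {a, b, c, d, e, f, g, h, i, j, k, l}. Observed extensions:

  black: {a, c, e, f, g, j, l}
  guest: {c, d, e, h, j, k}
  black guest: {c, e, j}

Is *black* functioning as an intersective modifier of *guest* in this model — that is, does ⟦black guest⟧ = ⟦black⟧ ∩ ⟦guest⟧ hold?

⟦black⟧ ∩ ⟦guest⟧ = {a, c, e, f, g, j, l} ∩ {c, d, e, h, j, k} = {c, e, j}
Observed ⟦black guest⟧ = {c, e, j}.
These coincide, so the modifier is intersective here.

yes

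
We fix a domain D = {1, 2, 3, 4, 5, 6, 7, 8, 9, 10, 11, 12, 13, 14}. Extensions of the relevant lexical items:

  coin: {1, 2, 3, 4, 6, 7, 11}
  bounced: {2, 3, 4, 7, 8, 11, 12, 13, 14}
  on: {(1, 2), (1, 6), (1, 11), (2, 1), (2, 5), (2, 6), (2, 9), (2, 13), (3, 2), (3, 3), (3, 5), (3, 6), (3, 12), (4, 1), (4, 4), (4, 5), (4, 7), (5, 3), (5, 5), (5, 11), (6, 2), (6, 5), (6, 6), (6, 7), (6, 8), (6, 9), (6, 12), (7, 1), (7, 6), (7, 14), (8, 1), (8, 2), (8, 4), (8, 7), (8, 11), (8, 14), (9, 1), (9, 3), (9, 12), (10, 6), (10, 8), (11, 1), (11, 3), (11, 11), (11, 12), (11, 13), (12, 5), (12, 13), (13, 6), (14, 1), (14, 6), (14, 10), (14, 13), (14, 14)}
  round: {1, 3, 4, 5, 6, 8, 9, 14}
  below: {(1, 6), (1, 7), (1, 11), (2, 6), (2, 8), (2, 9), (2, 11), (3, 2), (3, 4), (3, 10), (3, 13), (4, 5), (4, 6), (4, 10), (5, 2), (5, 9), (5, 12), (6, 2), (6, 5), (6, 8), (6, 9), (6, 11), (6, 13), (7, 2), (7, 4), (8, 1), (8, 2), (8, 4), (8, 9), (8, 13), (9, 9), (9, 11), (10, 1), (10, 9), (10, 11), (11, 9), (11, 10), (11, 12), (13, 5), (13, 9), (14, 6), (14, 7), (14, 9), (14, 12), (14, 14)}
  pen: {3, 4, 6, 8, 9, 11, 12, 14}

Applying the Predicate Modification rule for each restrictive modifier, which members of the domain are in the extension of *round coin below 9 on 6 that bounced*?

⟦below 9⟧ = {x : ⟨x, 9⟩ ∈ ⟦below⟧} = {2, 5, 6, 8, 9, 10, 11, 13, 14}
⟦on 6⟧ = {x : ⟨x, 6⟩ ∈ ⟦on⟧} = {1, 2, 3, 6, 7, 10, 13, 14}
⟦that bounced⟧ = ⟦bounced⟧ = {2, 3, 4, 7, 8, 11, 12, 13, 14}
⟦coin⟧ = {1, 2, 3, 4, 6, 7, 11}
… ∩ ⟦below 9⟧ = {1, 2, 3, 4, 6, 7, 11} ∩ {2, 5, 6, 8, 9, 10, 11, 13, 14} = {2, 6, 11}
… ∩ ⟦on 6⟧ = {2, 6, 11} ∩ {1, 2, 3, 6, 7, 10, 13, 14} = {2, 6}
… ∩ ⟦that bounced⟧ = {2, 6} ∩ {2, 3, 4, 7, 8, 11, 12, 13, 14} = {2}
… ∩ ⟦round⟧ = {2} ∩ {1, 3, 4, 5, 6, 8, 9, 14} = ∅
So ⟦round coin below 9 on 6 that bounced⟧ = {}.

{}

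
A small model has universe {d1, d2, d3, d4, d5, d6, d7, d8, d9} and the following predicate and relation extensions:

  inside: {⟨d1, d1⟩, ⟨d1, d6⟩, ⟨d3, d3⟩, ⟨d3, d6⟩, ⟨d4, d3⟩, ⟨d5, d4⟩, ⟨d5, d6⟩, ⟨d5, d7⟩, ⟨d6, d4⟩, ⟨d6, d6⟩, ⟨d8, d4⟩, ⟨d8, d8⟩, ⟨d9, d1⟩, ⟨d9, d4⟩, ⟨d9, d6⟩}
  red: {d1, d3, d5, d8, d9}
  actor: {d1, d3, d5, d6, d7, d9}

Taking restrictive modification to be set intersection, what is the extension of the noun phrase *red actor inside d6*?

{d1, d3, d5, d9}

⟦inside d6⟧ = {x : ⟨x, d6⟩ ∈ ⟦inside⟧} = {d1, d3, d5, d6, d9}
⟦actor⟧ = {d1, d3, d5, d6, d7, d9}
… ∩ ⟦inside d6⟧ = {d1, d3, d5, d6, d7, d9} ∩ {d1, d3, d5, d6, d9} = {d1, d3, d5, d6, d9}
… ∩ ⟦red⟧ = {d1, d3, d5, d6, d9} ∩ {d1, d3, d5, d8, d9} = {d1, d3, d5, d9}
So ⟦red actor inside d6⟧ = {d1, d3, d5, d9}.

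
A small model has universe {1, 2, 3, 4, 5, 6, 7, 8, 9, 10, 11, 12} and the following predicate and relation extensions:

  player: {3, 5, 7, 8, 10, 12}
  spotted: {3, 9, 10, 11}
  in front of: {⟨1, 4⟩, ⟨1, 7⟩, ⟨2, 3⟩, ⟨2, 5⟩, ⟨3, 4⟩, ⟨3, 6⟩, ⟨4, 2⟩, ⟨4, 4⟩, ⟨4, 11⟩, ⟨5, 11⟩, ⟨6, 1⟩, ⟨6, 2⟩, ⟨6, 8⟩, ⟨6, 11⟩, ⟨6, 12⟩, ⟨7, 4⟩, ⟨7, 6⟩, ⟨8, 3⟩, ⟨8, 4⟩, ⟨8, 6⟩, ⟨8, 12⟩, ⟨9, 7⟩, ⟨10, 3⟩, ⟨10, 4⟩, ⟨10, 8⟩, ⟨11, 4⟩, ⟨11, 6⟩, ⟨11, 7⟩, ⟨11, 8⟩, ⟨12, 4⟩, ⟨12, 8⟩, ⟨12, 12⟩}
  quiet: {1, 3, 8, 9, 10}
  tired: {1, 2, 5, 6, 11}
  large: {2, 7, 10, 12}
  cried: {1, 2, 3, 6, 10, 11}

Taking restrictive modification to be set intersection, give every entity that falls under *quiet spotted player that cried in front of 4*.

{3, 10}

⟦that cried⟧ = ⟦cried⟧ = {1, 2, 3, 6, 10, 11}
⟦in front of 4⟧ = {x : ⟨x, 4⟩ ∈ ⟦in front of⟧} = {1, 3, 4, 7, 8, 10, 11, 12}
⟦player⟧ = {3, 5, 7, 8, 10, 12}
… ∩ ⟦that cried⟧ = {3, 5, 7, 8, 10, 12} ∩ {1, 2, 3, 6, 10, 11} = {3, 10}
… ∩ ⟦in front of 4⟧ = {3, 10} ∩ {1, 3, 4, 7, 8, 10, 11, 12} = {3, 10}
… ∩ ⟦quiet⟧ = {3, 10} ∩ {1, 3, 8, 9, 10} = {3, 10}
… ∩ ⟦spotted⟧ = {3, 10} ∩ {3, 9, 10, 11} = {3, 10}
So ⟦quiet spotted player that cried in front of 4⟧ = {3, 10}.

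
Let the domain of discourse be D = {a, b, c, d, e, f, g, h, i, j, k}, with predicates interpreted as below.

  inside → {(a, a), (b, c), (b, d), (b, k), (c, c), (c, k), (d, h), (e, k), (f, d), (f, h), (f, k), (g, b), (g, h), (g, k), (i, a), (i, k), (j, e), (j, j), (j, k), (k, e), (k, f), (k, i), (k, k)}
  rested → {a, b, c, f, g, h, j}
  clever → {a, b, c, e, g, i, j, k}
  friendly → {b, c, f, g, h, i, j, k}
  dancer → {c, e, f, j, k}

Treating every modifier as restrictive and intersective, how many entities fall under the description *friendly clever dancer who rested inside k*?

2

⟦who rested⟧ = ⟦rested⟧ = {a, b, c, f, g, h, j}
⟦inside k⟧ = {x : ⟨x, k⟩ ∈ ⟦inside⟧} = {b, c, e, f, g, i, j, k}
⟦dancer⟧ = {c, e, f, j, k}
… ∩ ⟦who rested⟧ = {c, e, f, j, k} ∩ {a, b, c, f, g, h, j} = {c, f, j}
… ∩ ⟦inside k⟧ = {c, f, j} ∩ {b, c, e, f, g, i, j, k} = {c, f, j}
… ∩ ⟦friendly⟧ = {c, f, j} ∩ {b, c, f, g, h, i, j, k} = {c, f, j}
… ∩ ⟦clever⟧ = {c, f, j} ∩ {a, b, c, e, g, i, j, k} = {c, j}
⟦friendly clever dancer who rested inside k⟧ = {c, j}, so the cardinality is 2.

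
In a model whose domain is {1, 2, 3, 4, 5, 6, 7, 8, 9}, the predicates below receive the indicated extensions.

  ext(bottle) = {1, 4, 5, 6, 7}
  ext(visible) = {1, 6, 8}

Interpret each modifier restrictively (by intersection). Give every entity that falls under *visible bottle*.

⟦bottle⟧ = {1, 4, 5, 6, 7}
… ∩ ⟦visible⟧ = {1, 4, 5, 6, 7} ∩ {1, 6, 8} = {1, 6}
So ⟦visible bottle⟧ = {1, 6}.

{1, 6}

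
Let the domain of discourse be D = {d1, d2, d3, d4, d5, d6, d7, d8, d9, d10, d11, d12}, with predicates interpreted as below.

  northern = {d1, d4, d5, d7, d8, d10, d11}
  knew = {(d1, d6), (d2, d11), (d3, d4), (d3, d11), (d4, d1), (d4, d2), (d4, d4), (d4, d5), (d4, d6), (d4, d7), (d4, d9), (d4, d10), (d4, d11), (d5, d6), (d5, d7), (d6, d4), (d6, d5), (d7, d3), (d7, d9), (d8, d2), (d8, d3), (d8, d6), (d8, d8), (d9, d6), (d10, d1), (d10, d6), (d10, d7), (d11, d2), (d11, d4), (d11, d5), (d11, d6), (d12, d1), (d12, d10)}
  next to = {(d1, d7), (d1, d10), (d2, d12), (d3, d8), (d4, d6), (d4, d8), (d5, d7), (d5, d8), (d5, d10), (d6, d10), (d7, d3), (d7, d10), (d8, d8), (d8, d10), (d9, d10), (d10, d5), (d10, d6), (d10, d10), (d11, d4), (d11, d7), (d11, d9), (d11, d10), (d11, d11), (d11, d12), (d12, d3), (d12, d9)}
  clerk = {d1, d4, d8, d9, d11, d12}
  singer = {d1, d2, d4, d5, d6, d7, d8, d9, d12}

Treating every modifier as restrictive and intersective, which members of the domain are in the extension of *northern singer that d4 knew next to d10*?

{d1, d5, d7}

⟦that d4 knew⟧ = {x : ⟨d4, x⟩ ∈ ⟦knew⟧} = {d1, d2, d4, d5, d6, d7, d9, d10, d11}
⟦next to d10⟧ = {x : ⟨x, d10⟩ ∈ ⟦next to⟧} = {d1, d5, d6, d7, d8, d9, d10, d11}
⟦singer⟧ = {d1, d2, d4, d5, d6, d7, d8, d9, d12}
… ∩ ⟦that d4 knew⟧ = {d1, d2, d4, d5, d6, d7, d8, d9, d12} ∩ {d1, d2, d4, d5, d6, d7, d9, d10, d11} = {d1, d2, d4, d5, d6, d7, d9}
… ∩ ⟦next to d10⟧ = {d1, d2, d4, d5, d6, d7, d9} ∩ {d1, d5, d6, d7, d8, d9, d10, d11} = {d1, d5, d6, d7, d9}
… ∩ ⟦northern⟧ = {d1, d5, d6, d7, d9} ∩ {d1, d4, d5, d7, d8, d10, d11} = {d1, d5, d7}
So ⟦northern singer that d4 knew next to d10⟧ = {d1, d5, d7}.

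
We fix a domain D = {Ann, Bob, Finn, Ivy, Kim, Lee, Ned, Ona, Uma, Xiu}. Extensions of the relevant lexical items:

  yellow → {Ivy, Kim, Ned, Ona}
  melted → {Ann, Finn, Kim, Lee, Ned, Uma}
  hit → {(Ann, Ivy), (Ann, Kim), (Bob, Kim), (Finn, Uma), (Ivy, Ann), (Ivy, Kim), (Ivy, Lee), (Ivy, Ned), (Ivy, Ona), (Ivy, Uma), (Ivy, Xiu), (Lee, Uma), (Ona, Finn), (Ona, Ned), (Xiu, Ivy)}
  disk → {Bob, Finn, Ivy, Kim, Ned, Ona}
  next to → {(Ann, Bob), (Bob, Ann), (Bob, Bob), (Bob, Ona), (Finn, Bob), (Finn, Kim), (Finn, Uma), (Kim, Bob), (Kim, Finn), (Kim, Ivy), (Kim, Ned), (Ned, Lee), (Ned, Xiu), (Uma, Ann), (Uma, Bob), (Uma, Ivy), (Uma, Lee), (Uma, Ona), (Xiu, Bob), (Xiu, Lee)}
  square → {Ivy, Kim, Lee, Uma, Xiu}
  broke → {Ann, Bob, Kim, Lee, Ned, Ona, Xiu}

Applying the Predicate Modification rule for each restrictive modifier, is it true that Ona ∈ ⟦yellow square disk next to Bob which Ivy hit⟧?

⟦next to Bob⟧ = {x : ⟨x, Bob⟩ ∈ ⟦next to⟧} = {Ann, Bob, Finn, Kim, Uma, Xiu}
⟦which Ivy hit⟧ = {x : ⟨Ivy, x⟩ ∈ ⟦hit⟧} = {Ann, Kim, Lee, Ned, Ona, Uma, Xiu}
⟦disk⟧ = {Bob, Finn, Ivy, Kim, Ned, Ona}
… ∩ ⟦next to Bob⟧ = {Bob, Finn, Ivy, Kim, Ned, Ona} ∩ {Ann, Bob, Finn, Kim, Uma, Xiu} = {Bob, Finn, Kim}
… ∩ ⟦which Ivy hit⟧ = {Bob, Finn, Kim} ∩ {Ann, Kim, Lee, Ned, Ona, Uma, Xiu} = {Kim}
… ∩ ⟦yellow⟧ = {Kim} ∩ {Ivy, Kim, Ned, Ona} = {Kim}
… ∩ ⟦square⟧ = {Kim} ∩ {Ivy, Kim, Lee, Uma, Xiu} = {Kim}
⟦yellow square disk next to Bob which Ivy hit⟧ = {Kim}; Ona ∉ this set.

no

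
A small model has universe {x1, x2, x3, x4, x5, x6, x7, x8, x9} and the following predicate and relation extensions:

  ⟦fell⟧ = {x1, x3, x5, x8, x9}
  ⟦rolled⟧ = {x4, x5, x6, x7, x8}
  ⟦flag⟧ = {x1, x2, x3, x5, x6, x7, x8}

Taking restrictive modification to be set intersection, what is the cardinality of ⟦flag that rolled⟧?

⟦that rolled⟧ = ⟦rolled⟧ = {x4, x5, x6, x7, x8}
⟦flag⟧ = {x1, x2, x3, x5, x6, x7, x8}
… ∩ ⟦that rolled⟧ = {x1, x2, x3, x5, x6, x7, x8} ∩ {x4, x5, x6, x7, x8} = {x5, x6, x7, x8}
⟦flag that rolled⟧ = {x5, x6, x7, x8}, so the cardinality is 4.

4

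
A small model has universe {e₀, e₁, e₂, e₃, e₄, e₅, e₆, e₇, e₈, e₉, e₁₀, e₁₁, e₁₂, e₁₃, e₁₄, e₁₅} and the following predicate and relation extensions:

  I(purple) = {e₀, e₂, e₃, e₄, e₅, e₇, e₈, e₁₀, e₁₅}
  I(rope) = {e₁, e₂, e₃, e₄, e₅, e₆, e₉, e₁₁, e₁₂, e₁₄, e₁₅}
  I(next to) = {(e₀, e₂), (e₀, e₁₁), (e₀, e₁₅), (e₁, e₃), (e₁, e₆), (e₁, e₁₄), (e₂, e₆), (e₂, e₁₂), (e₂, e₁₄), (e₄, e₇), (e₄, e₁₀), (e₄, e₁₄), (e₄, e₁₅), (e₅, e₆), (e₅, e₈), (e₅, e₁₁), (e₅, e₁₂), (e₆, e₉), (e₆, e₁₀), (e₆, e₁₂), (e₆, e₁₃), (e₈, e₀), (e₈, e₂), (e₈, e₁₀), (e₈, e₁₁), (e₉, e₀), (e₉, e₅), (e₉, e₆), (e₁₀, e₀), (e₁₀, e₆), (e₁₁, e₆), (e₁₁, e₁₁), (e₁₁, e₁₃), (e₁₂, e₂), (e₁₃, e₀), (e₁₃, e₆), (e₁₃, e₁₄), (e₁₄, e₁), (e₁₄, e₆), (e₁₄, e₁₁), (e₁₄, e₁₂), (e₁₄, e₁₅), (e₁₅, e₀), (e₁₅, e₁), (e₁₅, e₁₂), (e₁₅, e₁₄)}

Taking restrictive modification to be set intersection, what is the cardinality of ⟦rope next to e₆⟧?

6

⟦next to e₆⟧ = {x : ⟨x, e₆⟩ ∈ ⟦next to⟧} = {e₁, e₂, e₅, e₉, e₁₀, e₁₁, e₁₃, e₁₄}
⟦rope⟧ = {e₁, e₂, e₃, e₄, e₅, e₆, e₉, e₁₁, e₁₂, e₁₄, e₁₅}
… ∩ ⟦next to e₆⟧ = {e₁, e₂, e₃, e₄, e₅, e₆, e₉, e₁₁, e₁₂, e₁₄, e₁₅} ∩ {e₁, e₂, e₅, e₉, e₁₀, e₁₁, e₁₃, e₁₄} = {e₁, e₂, e₅, e₉, e₁₁, e₁₄}
⟦rope next to e₆⟧ = {e₁, e₂, e₅, e₉, e₁₁, e₁₄}, so the cardinality is 6.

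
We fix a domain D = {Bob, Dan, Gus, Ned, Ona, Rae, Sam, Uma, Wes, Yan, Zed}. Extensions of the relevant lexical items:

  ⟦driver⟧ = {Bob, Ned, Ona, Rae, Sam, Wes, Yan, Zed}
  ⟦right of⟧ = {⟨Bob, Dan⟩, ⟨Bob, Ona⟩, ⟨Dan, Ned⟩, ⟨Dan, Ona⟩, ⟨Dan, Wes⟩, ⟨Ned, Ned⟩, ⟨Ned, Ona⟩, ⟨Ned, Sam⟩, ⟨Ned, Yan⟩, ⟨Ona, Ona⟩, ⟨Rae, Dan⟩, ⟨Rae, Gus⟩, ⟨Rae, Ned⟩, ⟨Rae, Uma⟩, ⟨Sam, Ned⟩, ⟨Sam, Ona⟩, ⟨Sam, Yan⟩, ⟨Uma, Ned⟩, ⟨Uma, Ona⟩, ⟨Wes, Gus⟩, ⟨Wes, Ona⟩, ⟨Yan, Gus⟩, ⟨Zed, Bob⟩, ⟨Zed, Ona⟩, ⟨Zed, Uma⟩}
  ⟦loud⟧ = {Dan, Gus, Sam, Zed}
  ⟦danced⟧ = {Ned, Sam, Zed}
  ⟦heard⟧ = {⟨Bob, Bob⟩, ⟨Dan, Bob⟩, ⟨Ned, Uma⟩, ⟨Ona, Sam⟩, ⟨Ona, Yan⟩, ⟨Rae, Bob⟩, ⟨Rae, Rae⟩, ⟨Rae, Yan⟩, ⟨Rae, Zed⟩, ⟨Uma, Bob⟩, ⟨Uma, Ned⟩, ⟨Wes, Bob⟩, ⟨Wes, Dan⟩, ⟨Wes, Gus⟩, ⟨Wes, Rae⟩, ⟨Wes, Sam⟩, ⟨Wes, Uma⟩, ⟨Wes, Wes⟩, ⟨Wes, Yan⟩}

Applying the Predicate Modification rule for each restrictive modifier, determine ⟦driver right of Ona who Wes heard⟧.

⟦right of Ona⟧ = {x : ⟨x, Ona⟩ ∈ ⟦right of⟧} = {Bob, Dan, Ned, Ona, Sam, Uma, Wes, Zed}
⟦who Wes heard⟧ = {x : ⟨Wes, x⟩ ∈ ⟦heard⟧} = {Bob, Dan, Gus, Rae, Sam, Uma, Wes, Yan}
⟦driver⟧ = {Bob, Ned, Ona, Rae, Sam, Wes, Yan, Zed}
… ∩ ⟦right of Ona⟧ = {Bob, Ned, Ona, Rae, Sam, Wes, Yan, Zed} ∩ {Bob, Dan, Ned, Ona, Sam, Uma, Wes, Zed} = {Bob, Ned, Ona, Sam, Wes, Zed}
… ∩ ⟦who Wes heard⟧ = {Bob, Ned, Ona, Sam, Wes, Zed} ∩ {Bob, Dan, Gus, Rae, Sam, Uma, Wes, Yan} = {Bob, Sam, Wes}
So ⟦driver right of Ona who Wes heard⟧ = {Bob, Sam, Wes}.

{Bob, Sam, Wes}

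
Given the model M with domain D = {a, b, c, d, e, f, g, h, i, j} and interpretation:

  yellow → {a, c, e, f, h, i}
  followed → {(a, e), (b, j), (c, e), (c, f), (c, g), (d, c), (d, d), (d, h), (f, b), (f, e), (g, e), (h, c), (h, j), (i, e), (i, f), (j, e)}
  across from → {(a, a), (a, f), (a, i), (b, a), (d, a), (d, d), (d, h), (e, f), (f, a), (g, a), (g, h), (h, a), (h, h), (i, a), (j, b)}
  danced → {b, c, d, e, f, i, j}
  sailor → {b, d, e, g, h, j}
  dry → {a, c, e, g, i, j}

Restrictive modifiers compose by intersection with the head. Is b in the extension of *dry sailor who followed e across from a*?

no

⟦who followed e⟧ = {x : ⟨x, e⟩ ∈ ⟦followed⟧} = {a, c, f, g, i, j}
⟦across from a⟧ = {x : ⟨x, a⟩ ∈ ⟦across from⟧} = {a, b, d, f, g, h, i}
⟦sailor⟧ = {b, d, e, g, h, j}
… ∩ ⟦who followed e⟧ = {b, d, e, g, h, j} ∩ {a, c, f, g, i, j} = {g, j}
… ∩ ⟦across from a⟧ = {g, j} ∩ {a, b, d, f, g, h, i} = {g}
… ∩ ⟦dry⟧ = {g} ∩ {a, c, e, g, i, j} = {g}
⟦dry sailor who followed e across from a⟧ = {g}; b ∉ this set.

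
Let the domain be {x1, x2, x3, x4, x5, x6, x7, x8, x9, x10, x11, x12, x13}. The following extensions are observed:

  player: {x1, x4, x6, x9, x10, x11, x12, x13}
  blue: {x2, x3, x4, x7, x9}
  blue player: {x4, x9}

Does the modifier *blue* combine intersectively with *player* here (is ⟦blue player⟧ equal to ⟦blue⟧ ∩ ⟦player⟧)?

⟦blue⟧ ∩ ⟦player⟧ = {x2, x3, x4, x7, x9} ∩ {x1, x4, x6, x9, x10, x11, x12, x13} = {x4, x9}
Observed ⟦blue player⟧ = {x4, x9}.
These coincide, so the modifier is intersective here.

yes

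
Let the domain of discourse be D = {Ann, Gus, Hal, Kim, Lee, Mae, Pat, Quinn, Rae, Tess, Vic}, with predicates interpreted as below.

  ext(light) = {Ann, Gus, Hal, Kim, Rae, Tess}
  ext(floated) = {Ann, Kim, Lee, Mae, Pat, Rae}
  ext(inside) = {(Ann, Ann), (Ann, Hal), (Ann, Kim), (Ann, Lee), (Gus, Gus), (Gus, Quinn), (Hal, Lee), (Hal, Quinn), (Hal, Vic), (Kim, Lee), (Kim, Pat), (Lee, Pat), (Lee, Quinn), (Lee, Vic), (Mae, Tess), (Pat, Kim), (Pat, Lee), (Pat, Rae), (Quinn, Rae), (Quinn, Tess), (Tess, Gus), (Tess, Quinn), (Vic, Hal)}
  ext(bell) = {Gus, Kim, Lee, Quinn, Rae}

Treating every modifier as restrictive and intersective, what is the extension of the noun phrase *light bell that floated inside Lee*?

⟦that floated⟧ = ⟦floated⟧ = {Ann, Kim, Lee, Mae, Pat, Rae}
⟦inside Lee⟧ = {x : ⟨x, Lee⟩ ∈ ⟦inside⟧} = {Ann, Hal, Kim, Pat}
⟦bell⟧ = {Gus, Kim, Lee, Quinn, Rae}
… ∩ ⟦that floated⟧ = {Gus, Kim, Lee, Quinn, Rae} ∩ {Ann, Kim, Lee, Mae, Pat, Rae} = {Kim, Lee, Rae}
… ∩ ⟦inside Lee⟧ = {Kim, Lee, Rae} ∩ {Ann, Hal, Kim, Pat} = {Kim}
… ∩ ⟦light⟧ = {Kim} ∩ {Ann, Gus, Hal, Kim, Rae, Tess} = {Kim}
So ⟦light bell that floated inside Lee⟧ = {Kim}.

{Kim}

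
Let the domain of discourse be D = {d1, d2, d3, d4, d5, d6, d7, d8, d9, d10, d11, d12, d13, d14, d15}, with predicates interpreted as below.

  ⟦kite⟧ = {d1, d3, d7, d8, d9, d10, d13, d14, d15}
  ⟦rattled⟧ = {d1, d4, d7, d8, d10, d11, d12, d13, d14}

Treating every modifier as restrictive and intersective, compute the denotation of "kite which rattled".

⟦which rattled⟧ = ⟦rattled⟧ = {d1, d4, d7, d8, d10, d11, d12, d13, d14}
⟦kite⟧ = {d1, d3, d7, d8, d9, d10, d13, d14, d15}
… ∩ ⟦which rattled⟧ = {d1, d3, d7, d8, d9, d10, d13, d14, d15} ∩ {d1, d4, d7, d8, d10, d11, d12, d13, d14} = {d1, d7, d8, d10, d13, d14}
So ⟦kite which rattled⟧ = {d1, d7, d8, d10, d13, d14}.

{d1, d7, d8, d10, d13, d14}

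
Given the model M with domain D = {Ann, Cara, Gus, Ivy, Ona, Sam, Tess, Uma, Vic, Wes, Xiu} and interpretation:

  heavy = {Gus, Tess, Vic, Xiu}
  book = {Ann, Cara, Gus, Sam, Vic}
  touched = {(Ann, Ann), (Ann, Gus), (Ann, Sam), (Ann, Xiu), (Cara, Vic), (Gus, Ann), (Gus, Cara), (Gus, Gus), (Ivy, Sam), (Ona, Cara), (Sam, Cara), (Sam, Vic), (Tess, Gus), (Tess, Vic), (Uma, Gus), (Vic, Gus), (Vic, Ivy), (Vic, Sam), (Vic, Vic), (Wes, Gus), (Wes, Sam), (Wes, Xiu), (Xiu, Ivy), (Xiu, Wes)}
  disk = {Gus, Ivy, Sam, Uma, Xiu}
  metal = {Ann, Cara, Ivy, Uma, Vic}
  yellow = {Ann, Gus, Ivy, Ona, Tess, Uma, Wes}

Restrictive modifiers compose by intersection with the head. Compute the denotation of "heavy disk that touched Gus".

{Gus}

⟦that touched Gus⟧ = {x : ⟨x, Gus⟩ ∈ ⟦touched⟧} = {Ann, Gus, Tess, Uma, Vic, Wes}
⟦disk⟧ = {Gus, Ivy, Sam, Uma, Xiu}
… ∩ ⟦that touched Gus⟧ = {Gus, Ivy, Sam, Uma, Xiu} ∩ {Ann, Gus, Tess, Uma, Vic, Wes} = {Gus, Uma}
… ∩ ⟦heavy⟧ = {Gus, Uma} ∩ {Gus, Tess, Vic, Xiu} = {Gus}
So ⟦heavy disk that touched Gus⟧ = {Gus}.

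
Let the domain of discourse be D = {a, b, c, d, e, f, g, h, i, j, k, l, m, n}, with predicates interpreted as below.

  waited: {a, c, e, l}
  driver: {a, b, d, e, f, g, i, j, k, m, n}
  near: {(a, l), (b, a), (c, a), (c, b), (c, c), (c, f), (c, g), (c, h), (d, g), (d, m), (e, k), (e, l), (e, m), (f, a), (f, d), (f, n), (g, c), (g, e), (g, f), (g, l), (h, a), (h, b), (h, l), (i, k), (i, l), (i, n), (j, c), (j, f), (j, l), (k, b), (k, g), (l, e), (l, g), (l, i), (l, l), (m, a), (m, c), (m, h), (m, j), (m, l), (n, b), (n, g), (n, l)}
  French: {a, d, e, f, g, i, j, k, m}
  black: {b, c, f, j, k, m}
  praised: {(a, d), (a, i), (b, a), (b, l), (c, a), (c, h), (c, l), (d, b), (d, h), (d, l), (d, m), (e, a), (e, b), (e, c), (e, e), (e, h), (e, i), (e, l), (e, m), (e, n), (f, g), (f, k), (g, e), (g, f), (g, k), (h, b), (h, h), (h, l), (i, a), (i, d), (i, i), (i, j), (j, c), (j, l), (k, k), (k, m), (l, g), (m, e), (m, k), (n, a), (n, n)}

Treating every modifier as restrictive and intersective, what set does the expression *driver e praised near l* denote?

{a, e, i, m, n}

⟦e praised⟧ = {x : ⟨e, x⟩ ∈ ⟦praised⟧} = {a, b, c, e, h, i, l, m, n}
⟦near l⟧ = {x : ⟨x, l⟩ ∈ ⟦near⟧} = {a, e, g, h, i, j, l, m, n}
⟦driver⟧ = {a, b, d, e, f, g, i, j, k, m, n}
… ∩ ⟦e praised⟧ = {a, b, d, e, f, g, i, j, k, m, n} ∩ {a, b, c, e, h, i, l, m, n} = {a, b, e, i, m, n}
… ∩ ⟦near l⟧ = {a, b, e, i, m, n} ∩ {a, e, g, h, i, j, l, m, n} = {a, e, i, m, n}
So ⟦driver e praised near l⟧ = {a, e, i, m, n}.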